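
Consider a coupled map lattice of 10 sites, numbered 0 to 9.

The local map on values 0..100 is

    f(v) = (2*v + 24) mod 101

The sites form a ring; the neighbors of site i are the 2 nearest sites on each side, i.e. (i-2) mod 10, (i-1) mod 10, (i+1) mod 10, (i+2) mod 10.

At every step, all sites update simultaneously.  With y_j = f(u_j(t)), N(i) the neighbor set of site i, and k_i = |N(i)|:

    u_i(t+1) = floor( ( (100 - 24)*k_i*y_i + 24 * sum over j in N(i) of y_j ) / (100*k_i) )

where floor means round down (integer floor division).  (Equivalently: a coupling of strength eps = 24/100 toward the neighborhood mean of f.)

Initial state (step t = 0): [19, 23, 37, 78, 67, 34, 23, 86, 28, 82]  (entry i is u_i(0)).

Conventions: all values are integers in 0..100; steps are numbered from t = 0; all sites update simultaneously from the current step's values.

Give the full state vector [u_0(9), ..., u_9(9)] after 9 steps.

Simulating step by step:
t=0: [19, 23, 37, 78, 67, 34, 23, 86, 28, 82]
t=1: [67, 72, 90, 79, 63, 87, 72, 91, 79, 84]
t=2: [57, 64, 16, 74, 52, 85, 64, 23, 74, 81]
t=3: [43, 53, 53, 67, 36, 83, 54, 71, 68, 78]
t=4: [18, 32, 33, 57, 85, 82, 42, 64, 55, 69]
t=5: [61, 81, 85, 49, 83, 77, 21, 50, 35, 60]
t=6: [53, 76, 85, 36, 83, 70, 67, 34, 82, 47]
t=7: [38, 71, 88, 92, 86, 67, 63, 83, 77, 29]
t=8: [95, 66, 91, 23, 84, 57, 56, 83, 77, 82]
t=9: [22, 52, 16, 64, 77, 45, 44, 81, 71, 80]

Answer: [22, 52, 16, 64, 77, 45, 44, 81, 71, 80]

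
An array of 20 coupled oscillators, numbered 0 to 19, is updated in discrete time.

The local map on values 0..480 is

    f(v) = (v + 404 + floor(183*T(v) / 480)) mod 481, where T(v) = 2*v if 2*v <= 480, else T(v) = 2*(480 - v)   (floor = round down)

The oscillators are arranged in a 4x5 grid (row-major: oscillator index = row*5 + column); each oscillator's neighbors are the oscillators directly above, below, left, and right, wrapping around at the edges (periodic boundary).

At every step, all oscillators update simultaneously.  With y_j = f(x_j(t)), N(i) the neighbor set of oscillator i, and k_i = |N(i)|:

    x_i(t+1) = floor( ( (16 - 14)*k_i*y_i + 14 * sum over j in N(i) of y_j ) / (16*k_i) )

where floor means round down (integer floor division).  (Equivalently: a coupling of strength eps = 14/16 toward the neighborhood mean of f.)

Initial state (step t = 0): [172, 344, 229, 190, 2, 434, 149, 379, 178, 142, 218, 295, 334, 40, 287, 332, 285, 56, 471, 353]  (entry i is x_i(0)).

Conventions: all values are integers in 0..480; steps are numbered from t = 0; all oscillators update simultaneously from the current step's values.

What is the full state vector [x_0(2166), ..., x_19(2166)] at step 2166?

Simulating step by step:
t=0: [172, 344, 229, 190, 2, 434, 149, 379, 178, 142, 218, 295, 334, 40, 287, 332, 285, 56, 471, 353]
t=1: [364, 285, 265, 331, 275, 243, 351, 291, 310, 326, 361, 310, 315, 356, 334, 321, 288, 319, 295, 381]
t=2: [357, 362, 359, 357, 369, 368, 357, 361, 365, 358, 361, 365, 364, 364, 372, 370, 361, 358, 369, 363]
t=3: [375, 373, 373, 374, 374, 373, 374, 374, 374, 375, 375, 374, 374, 375, 374, 374, 374, 374, 374, 376]
t=4: [377, 377, 377, 377, 377, 377, 377, 377, 377, 377, 377, 377, 377, 377, 377, 377, 377, 377, 377, 377]
t=5: [378, 378, 378, 378, 378, 378, 378, 378, 378, 378, 378, 378, 378, 378, 378, 378, 378, 378, 378, 378]
t=6: [378, 378, 378, 378, 378, 378, 378, 378, 378, 378, 378, 378, 378, 378, 378, 378, 378, 378, 378, 378]

Answer: [378, 378, 378, 378, 378, 378, 378, 378, 378, 378, 378, 378, 378, 378, 378, 378, 378, 378, 378, 378]
Key observation: The state at step 5, [378, 378, 378, 378, 378, 378, 378, 378, 378, 378, 378, 378, 378, 378, 378, 378, 378, 378, 378, 378], reappears at step 6: the system is in a cycle of period 1 from step 5 on.  Therefore the state at step 2166 equals the state at step 5 + ((2166 - 5) mod 1) = 5, which is [378, 378, 378, 378, 378, 378, 378, 378, 378, 378, 378, 378, 378, 378, 378, 378, 378, 378, 378, 378].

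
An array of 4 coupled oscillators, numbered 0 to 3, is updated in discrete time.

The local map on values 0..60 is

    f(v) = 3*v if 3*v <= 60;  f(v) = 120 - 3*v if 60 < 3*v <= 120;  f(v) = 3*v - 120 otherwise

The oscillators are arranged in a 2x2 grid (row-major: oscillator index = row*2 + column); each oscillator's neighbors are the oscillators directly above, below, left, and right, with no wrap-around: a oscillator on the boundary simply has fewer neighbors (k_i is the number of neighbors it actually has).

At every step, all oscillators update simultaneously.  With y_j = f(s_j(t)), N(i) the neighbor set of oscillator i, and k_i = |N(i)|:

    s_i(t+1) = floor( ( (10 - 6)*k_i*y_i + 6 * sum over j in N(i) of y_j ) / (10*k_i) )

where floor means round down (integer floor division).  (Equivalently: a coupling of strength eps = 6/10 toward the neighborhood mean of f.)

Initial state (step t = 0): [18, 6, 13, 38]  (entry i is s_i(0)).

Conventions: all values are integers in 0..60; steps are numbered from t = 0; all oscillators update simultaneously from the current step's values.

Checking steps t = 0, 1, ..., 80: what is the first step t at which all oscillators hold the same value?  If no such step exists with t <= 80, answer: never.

Simulating step by step:
t=0: [18, 6, 13, 38]  (not all equal)
t=1: [38, 25, 33, 19]  (not all equal)
t=2: [22, 36, 27, 42]  (not all equal)
t=3: [36, 22, 33, 17]  (not all equal)
t=4: [27, 40, 27, 42]  (not all equal)
t=5: [27, 13, 29, 14]  (not all equal)
t=6: [37, 39, 37, 38]  (not all equal)
t=7: [7, 5, 8, 6]  (not all equal)
t=8: [20, 17, 21, 18]  (not all equal)
t=9: [56, 54, 57, 54]  (not all equal)
t=10: [47, 43, 47, 44]  (not all equal)
t=11: [17, 13, 18, 13]  (not all equal)
t=12: [48, 42, 48, 43]  (not all equal)
t=13: [18, 12, 19, 12]  (not all equal)
t=14: [49, 41, 49, 42]  (not all equal)
t=15: [19, 11, 20, 11]  (not all equal)
t=16: [50, 40, 51, 41]  (not all equal)
t=17: [21, 9, 23, 11]  (not all equal)
t=18: [46, 37, 47, 36]  (not all equal)
t=19: [16, 12, 17, 13]  (not all equal)
t=20: [45, 40, 46, 41]  (not all equal)
t=21: [11, 5, 12, 6]  (not all equal)
t=22: [28, 21, 29, 22]  (not all equal)
t=23: [41, 49, 40, 48]  (not all equal)
t=24: [9, 18, 8, 17]  (not all equal)
t=25: [34, 45, 33, 43]  (not all equal)
t=26: [18, 14, 16, 14]  (not all equal)
t=27: [48, 45, 48, 43]  (not all equal)
t=28: [21, 15, 19, 15]  (not all equal)
t=29: [53, 48, 53, 48]  (not all equal)
t=30: [34, 28, 34, 28]  (not all equal)
t=31: [23, 30, 23, 30]  (not all equal)
t=32: [44, 36, 44, 36]  (not all equal)
t=33: [12, 12, 12, 12]  (all equal)

Answer: 33
Key observation: Synchronization is absorbing here: once all oscillators are equal they stay equal, and step 33 is the first all-equal step.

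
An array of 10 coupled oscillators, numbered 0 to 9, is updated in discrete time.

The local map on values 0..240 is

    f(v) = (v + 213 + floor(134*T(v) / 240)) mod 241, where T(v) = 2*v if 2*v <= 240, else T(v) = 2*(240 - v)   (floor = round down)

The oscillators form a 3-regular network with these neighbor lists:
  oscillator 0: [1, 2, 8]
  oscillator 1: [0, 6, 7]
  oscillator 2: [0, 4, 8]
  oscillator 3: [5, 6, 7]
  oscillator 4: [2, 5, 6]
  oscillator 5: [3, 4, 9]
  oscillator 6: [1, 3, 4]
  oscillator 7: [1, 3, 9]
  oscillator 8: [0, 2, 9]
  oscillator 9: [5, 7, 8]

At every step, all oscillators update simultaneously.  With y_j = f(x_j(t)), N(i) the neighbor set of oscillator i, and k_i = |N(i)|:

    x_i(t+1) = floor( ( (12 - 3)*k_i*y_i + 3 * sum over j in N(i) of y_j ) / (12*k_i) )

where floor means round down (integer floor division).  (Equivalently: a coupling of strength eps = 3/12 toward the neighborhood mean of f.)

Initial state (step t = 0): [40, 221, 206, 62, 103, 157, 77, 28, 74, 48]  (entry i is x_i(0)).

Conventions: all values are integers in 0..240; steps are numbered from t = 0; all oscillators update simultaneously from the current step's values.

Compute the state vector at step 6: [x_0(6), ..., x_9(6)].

Simulating step by step:
t=0: [40, 221, 206, 62, 103, 157, 77, 28, 74, 48]
t=1: [88, 178, 192, 109, 190, 196, 142, 55, 124, 86]
t=2: [173, 203, 212, 195, 217, 210, 220, 113, 212, 159]
t=3: [218, 215, 215, 216, 214, 215, 214, 212, 215, 219]
t=4: [214, 214, 214, 214, 214, 214, 214, 214, 214, 214]
t=5: [215, 215, 215, 215, 215, 215, 215, 215, 215, 215]
t=6: [214, 214, 214, 214, 214, 214, 214, 214, 214, 214]

Answer: [214, 214, 214, 214, 214, 214, 214, 214, 214, 214]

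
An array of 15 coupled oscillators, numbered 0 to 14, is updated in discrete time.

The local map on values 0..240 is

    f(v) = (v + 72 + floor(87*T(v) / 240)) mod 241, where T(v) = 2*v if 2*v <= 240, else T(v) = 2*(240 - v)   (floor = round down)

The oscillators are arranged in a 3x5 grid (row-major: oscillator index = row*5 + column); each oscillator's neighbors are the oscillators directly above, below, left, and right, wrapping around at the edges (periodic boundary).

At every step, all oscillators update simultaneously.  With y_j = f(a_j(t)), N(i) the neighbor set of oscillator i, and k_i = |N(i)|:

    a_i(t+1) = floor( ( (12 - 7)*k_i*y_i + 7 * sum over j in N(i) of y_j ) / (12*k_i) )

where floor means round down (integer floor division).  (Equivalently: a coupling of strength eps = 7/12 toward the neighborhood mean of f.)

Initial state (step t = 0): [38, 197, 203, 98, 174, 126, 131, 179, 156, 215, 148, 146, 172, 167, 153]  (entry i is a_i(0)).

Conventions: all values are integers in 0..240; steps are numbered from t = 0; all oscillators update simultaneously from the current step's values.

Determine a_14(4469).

Simulating step by step:
t=0: [38, 197, 203, 98, 174, 126, 131, 179, 156, 215, 148, 146, 172, 167, 153]
t=1: [85, 65, 49, 30, 57, 58, 45, 51, 44, 53, 57, 47, 52, 42, 50]
t=2: [192, 175, 156, 141, 167, 173, 159, 155, 147, 162, 173, 160, 156, 145, 160]
t=3: [53, 51, 47, 45, 49, 51, 49, 46, 45, 49, 51, 49, 46, 45, 48]
t=4: [160, 157, 152, 150, 155, 158, 156, 151, 150, 155, 158, 156, 151, 150, 154]
t=5: [48, 47, 46, 46, 47, 47, 47, 46, 46, 47, 47, 47, 46, 46, 47]
t=6: [153, 152, 151, 151, 152, 153, 152, 151, 151, 152, 153, 152, 151, 151, 152]
t=7: [46, 46, 46, 46, 46, 46, 46, 46, 46, 46, 46, 46, 46, 46, 46]
t=8: [151, 151, 151, 151, 151, 151, 151, 151, 151, 151, 151, 151, 151, 151, 151]
t=9: [46, 46, 46, 46, 46, 46, 46, 46, 46, 46, 46, 46, 46, 46, 46]

Answer: a_14(4469) = 46
Key observation: The state at step 7, [46, 46, 46, 46, 46, 46, 46, 46, 46, 46, 46, 46, 46, 46, 46], reappears at step 9: the system is in a cycle of period 2 from step 7 on.  Therefore the state at step 4469 equals the state at step 7 + ((4469 - 7) mod 2) = 7, which is [46, 46, 46, 46, 46, 46, 46, 46, 46, 46, 46, 46, 46, 46, 46].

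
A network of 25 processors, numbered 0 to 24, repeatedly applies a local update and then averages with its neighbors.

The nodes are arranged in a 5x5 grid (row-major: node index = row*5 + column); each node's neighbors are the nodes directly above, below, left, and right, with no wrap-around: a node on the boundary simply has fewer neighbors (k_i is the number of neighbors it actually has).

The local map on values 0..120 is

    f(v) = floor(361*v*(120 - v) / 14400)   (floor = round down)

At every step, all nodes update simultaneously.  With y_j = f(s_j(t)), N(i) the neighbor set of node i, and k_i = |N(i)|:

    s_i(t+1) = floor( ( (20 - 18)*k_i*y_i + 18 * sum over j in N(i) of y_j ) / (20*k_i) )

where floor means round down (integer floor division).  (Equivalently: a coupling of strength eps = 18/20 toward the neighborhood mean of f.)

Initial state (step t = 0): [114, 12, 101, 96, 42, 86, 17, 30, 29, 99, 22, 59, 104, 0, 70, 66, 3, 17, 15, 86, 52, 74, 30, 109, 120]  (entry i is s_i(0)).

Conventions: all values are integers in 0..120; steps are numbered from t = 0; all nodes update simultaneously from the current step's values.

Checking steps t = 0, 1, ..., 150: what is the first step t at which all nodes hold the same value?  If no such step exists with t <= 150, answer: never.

Simulating step by step:
t=0: [114, 12, 101, 96, 42, 86, 17, 30, 29, 99, 22, 59, 104, 0, 70, 66, 3, 17, 15, 86, 52, 74, 30, 109, 120]  (not all equal)
t=1: [48, 35, 51, 64, 57, 41, 63, 51, 46, 75, 81, 41, 49, 52, 46, 53, 69, 39, 36, 45, 87, 57, 54, 34, 46]  (not all equal)
t=2: [78, 86, 84, 87, 86, 84, 81, 87, 87, 86, 83, 85, 84, 83, 85, 80, 85, 84, 80, 81, 87, 83, 81, 82, 79]  (not all equal)
t=3: [74, 78, 72, 72, 72, 78, 73, 74, 72, 72, 76, 75, 74, 75, 75, 74, 76, 76, 77, 78, 77, 74, 76, 79, 78]  (not all equal)
t=4: [82, 85, 84, 86, 86, 84, 83, 85, 85, 85, 83, 84, 84, 84, 84, 83, 84, 83, 82, 82, 84, 83, 83, 82, 81]  (not all equal)
t=5: [74, 76, 73, 73, 73, 76, 74, 74, 74, 74, 75, 75, 75, 75, 75, 75, 75, 76, 76, 77, 75, 75, 76, 77, 78]  (not all equal)
t=6: [83, 85, 84, 85, 85, 84, 83, 85, 85, 85, 83, 84, 84, 84, 84, 84, 83, 83, 83, 83, 84, 83, 83, 82, 82]  (not all equal)
t=7: [74, 75, 74, 74, 74, 75, 74, 74, 74, 74, 75, 75, 75, 75, 75, 75, 75, 75, 76, 76, 75, 75, 76, 76, 77]  (not all equal)
t=8: [84, 84, 84, 85, 85, 84, 84, 84, 84, 84, 84, 84, 84, 84, 84, 84, 84, 83, 83, 83, 84, 83, 83, 83, 83]  (not all equal)
t=9: [75, 75, 74, 74, 74, 75, 75, 75, 74, 74, 75, 75, 75, 75, 75, 75, 75, 75, 75, 75, 75, 75, 76, 76, 76]  (not all equal)
t=10: [84, 84, 84, 85, 85, 84, 84, 84, 84, 84, 84, 84, 84, 84, 84, 84, 84, 83, 83, 83, 84, 83, 83, 83, 83]  (not all equal)

Answer: never
Key observation: The state at step 8 reappears at step 10 — the system is in a cycle of period 2 from step 8 on.  No step 0..10 is synchronized, and the cycle repeats forever, so no step up to 150 (or ever) has all nodes equal.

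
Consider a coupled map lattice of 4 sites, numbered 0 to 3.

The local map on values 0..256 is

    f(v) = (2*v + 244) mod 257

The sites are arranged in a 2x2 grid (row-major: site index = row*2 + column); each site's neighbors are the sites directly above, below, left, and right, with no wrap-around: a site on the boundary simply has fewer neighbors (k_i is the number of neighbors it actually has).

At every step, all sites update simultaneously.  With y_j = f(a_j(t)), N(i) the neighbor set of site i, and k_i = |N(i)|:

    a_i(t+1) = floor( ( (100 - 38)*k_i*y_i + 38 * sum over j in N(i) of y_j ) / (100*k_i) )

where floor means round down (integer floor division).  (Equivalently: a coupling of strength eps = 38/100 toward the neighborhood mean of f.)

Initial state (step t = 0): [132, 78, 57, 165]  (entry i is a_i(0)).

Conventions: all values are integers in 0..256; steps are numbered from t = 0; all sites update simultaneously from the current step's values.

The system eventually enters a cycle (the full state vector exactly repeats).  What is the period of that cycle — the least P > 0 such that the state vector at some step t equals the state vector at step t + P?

Simulating step by step:
t=0: [132, 78, 57, 165]
t=1: [201, 147, 121, 83]
t=2: [129, 69, 196, 142]
t=3: [198, 126, 124, 55]
t=4: [168, 190, 188, 150]
t=5: [81, 86, 83, 59]
t=6: [151, 146, 143, 124]
t=7: [27, 64, 60, 152]
t=8: [67, 85, 80, 63]
t=9: [132, 141, 135, 127]
t=10: [157, 100, 93, 151]
t=11: [95, 130, 121, 88]
t=12: [200, 217, 206, 191]
t=13: [138, 147, 134, 127]
t=14: [56, 61, 205, 202]
t=15: [108, 111, 131, 130]
t=16: [212, 215, 239, 240]
t=17: [165, 168, 198, 200]
t=18: [73, 77, 114, 117]
t=19: [150, 154, 200, 204]
t=20: [50, 55, 112, 117]
t=21: [112, 118, 189, 195]
t=22: [193, 201, 129, 137]
t=23: [143, 104, 174, 74]
t=24: [61, 149, 77, 135]
t=25: [99, 38, 108, 32]
t=26: [165, 83, 170, 82]
t=27: [79, 134, 83, 135]
t=28: [167, 185, 122, 77]
t=29: [102, 100, 182, 150]
t=30: [171, 157, 100, 71]
t=31: [88, 65, 154, 123]
t=32: [130, 147, 98, 173]
t=33: [192, 76, 174, 86]
t=34: [111, 138, 100, 139]
t=35: [166, 44, 157, 41]
t=36: [61, 71, 52, 65]
t=37: [109, 122, 99, 114]
t=38: [206, 223, 194, 212]
t=39: [143, 165, 129, 151]
t=40: [67, 46, 161, 77]
t=41: [99, 98, 82, 112]
t=42: [178, 188, 168, 194]
t=43: [86, 104, 79, 105]
t=44: [163, 188, 157, 186]
t=45: [63, 95, 57, 91]
t=46: [122, 163, 116, 157]
t=47: [195, 86, 188, 79]
t=48: [124, 148, 116, 140]
t=49: [192, 62, 182, 52]
t=50: [109, 107, 97, 95]
t=51: [199, 197, 184, 182]
t=52: [121, 119, 102, 100]
t=53: [221, 218, 197, 194]
t=54: [161, 158, 131, 128]
t=55: [88, 84, 210, 206]
t=56: [159, 154, 150, 145]
t=57: [42, 36, 31, 25]
t=58: [64, 57, 50, 43]
t=59: [107, 98, 89, 80]
t=60: [190, 179, 168, 157]
t=61: [97, 83, 70, 56]
t=62: [165, 148, 131, 114]
t=63: [89, 68, 206, 185]
t=64: [152, 126, 138, 112]
t=65: [67, 194, 50, 177]
t=66: [113, 112, 92, 91]
t=67: [204, 203, 178, 177]
t=68: [127, 126, 95, 94]
t=69: [228, 227, 188, 187]
t=70: [170, 169, 120, 119]
t=71: [99, 98, 196, 195]
t=72: [172, 171, 133, 132]
t=73: [107, 106, 218, 217]
t=74: [193, 192, 172, 171]
t=75: [107, 106, 81, 80]
t=76: [190, 189, 158, 157]
t=77: [97, 96, 57, 56]
t=78: [165, 164, 115, 114]
t=79: [89, 88, 186, 185]
t=80: [152, 151, 113, 112]
t=81: [67, 66, 178, 177]
t=82: [113, 112, 92, 91]

Answer: 16
Key observation: The state at step 66, [113, 112, 92, 91], reappears at step 82 — and no state repeats earlier — so the cycle the system enters has period 16.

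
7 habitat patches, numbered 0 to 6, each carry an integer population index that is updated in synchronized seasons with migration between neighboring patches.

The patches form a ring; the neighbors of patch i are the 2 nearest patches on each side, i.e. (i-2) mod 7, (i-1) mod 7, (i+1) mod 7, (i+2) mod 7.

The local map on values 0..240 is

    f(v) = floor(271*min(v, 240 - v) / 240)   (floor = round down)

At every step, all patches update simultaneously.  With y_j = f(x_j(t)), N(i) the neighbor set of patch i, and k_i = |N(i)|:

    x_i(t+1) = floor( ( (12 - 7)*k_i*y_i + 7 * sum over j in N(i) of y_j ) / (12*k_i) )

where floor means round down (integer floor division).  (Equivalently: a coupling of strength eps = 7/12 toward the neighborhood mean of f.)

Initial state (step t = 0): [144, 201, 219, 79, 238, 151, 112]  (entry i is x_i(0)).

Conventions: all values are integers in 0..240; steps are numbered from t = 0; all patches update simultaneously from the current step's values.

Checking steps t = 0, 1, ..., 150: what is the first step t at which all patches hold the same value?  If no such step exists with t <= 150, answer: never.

Simulating step by step:
t=0: [144, 201, 219, 79, 238, 151, 112]  (not all equal)
t=1: [87, 68, 45, 61, 50, 89, 89]  (not all equal)
t=2: [88, 77, 64, 69, 69, 88, 89]  (not all equal)
t=3: [93, 86, 79, 80, 82, 92, 94]  (not all equal)
t=4: [101, 97, 93, 93, 94, 100, 102]  (not all equal)
t=5: [111, 109, 107, 106, 107, 110, 112]  (not all equal)
t=6: [123, 122, 121, 120, 121, 123, 124]  (not all equal)
t=7: [132, 132, 133, 133, 133, 132, 131]  (not all equal)
t=8: [121, 121, 120, 120, 120, 121, 121]  (not all equal)
t=9: [134, 134, 134, 134, 134, 134, 134]  (all equal)

Answer: 9
Key observation: Synchronization is absorbing here: once all patches are equal they stay equal, and step 9 is the first all-equal step.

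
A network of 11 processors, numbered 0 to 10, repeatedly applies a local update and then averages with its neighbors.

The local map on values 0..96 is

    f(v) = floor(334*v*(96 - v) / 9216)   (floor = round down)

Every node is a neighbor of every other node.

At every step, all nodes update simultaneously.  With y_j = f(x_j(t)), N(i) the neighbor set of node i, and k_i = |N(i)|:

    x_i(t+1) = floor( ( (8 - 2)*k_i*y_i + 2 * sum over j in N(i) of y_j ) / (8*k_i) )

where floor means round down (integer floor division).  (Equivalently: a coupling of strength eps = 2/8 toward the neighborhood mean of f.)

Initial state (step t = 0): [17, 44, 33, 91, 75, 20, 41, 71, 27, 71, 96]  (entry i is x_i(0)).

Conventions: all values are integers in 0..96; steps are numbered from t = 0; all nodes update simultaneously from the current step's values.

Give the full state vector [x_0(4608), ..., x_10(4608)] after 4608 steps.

Answer: [82, 82, 82, 82, 82, 82, 82, 82, 82, 82, 82]
Key observation: The state at step 14, [81, 81, 81, 81, 81, 81, 81, 81, 81, 81, 81], reappears at step 18: the system is in a cycle of period 4 from step 14 on.  Therefore the state at step 4608 equals the state at step 14 + ((4608 - 14) mod 4) = 16, which is [82, 82, 82, 82, 82, 82, 82, 82, 82, 82, 82].

Derivation:
t=0: [17, 44, 33, 91, 75, 20, 41, 71, 27, 71, 96]
t=1: [50, 74, 69, 26, 56, 55, 73, 61, 63, 61, 15]
t=2: [79, 62, 67, 66, 77, 77, 62, 75, 73, 75, 51]
t=3: [52, 72, 68, 69, 56, 56, 72, 58, 61, 58, 77]
t=4: [79, 64, 69, 68, 78, 78, 64, 77, 75, 77, 58]
t=5: [51, 70, 65, 66, 53, 53, 70, 55, 58, 55, 74]
t=6: [80, 67, 73, 72, 79, 79, 67, 79, 77, 79, 63]
t=7: [49, 66, 59, 60, 50, 50, 66, 50, 54, 50, 70]
t=8: [81, 73, 78, 78, 81, 81, 73, 81, 80, 81, 68]
t=9: [45, 57, 50, 50, 45, 45, 57, 45, 47, 45, 63]
t=10: [82, 80, 82, 82, 82, 82, 80, 82, 82, 82, 76]
t=11: [41, 45, 41, 41, 41, 41, 45, 41, 41, 41, 51]
t=12: [81, 82, 81, 81, 81, 81, 82, 81, 81, 81, 82]
t=13: [43, 41, 43, 43, 43, 43, 41, 43, 43, 43, 41]
t=14: [81, 81, 81, 81, 81, 81, 81, 81, 81, 81, 81]
t=15: [44, 44, 44, 44, 44, 44, 44, 44, 44, 44, 44]
t=16: [82, 82, 82, 82, 82, 82, 82, 82, 82, 82, 82]
t=17: [41, 41, 41, 41, 41, 41, 41, 41, 41, 41, 41]
t=18: [81, 81, 81, 81, 81, 81, 81, 81, 81, 81, 81]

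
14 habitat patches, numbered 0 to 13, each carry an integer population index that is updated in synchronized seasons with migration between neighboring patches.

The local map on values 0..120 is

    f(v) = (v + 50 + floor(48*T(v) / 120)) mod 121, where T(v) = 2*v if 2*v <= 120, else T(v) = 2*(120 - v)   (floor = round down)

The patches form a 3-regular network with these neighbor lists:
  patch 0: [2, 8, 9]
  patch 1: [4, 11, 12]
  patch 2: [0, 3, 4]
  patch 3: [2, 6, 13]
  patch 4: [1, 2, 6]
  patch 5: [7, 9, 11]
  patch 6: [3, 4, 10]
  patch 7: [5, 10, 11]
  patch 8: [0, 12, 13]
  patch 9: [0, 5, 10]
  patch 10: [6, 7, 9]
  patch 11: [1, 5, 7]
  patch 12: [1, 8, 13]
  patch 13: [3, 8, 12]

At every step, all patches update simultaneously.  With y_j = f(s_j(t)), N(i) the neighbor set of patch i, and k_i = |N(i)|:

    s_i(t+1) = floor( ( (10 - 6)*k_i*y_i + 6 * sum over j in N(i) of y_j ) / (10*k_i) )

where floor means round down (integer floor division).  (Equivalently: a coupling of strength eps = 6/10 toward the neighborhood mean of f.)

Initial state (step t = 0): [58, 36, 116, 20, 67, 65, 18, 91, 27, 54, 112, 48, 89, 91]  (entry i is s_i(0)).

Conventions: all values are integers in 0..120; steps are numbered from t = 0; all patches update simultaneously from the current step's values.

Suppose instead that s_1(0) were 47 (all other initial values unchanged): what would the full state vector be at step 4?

Simulating step by step:
t=0: [58, 47, 116, 20, 67, 65, 18, 91, 27, 54, 112, 48, 89, 91]
t=1: [47, 24, 50, 69, 43, 32, 67, 37, 62, 34, 49, 24, 47, 62]
t=2: [38, 59, 19, 34, 32, 106, 27, 89, 27, 71, 59, 100, 38, 32]
t=3: [91, 68, 100, 102, 86, 43, 89, 42, 107, 55, 49, 42, 95, 108]
t=4: [41, 33, 44, 44, 41, 9, 37, 7, 45, 24, 21, 11, 43, 45]

Answer: [41, 33, 44, 44, 41, 9, 37, 7, 45, 24, 21, 11, 43, 45]
Key observation: This trace re-runs the system from the modified initial state.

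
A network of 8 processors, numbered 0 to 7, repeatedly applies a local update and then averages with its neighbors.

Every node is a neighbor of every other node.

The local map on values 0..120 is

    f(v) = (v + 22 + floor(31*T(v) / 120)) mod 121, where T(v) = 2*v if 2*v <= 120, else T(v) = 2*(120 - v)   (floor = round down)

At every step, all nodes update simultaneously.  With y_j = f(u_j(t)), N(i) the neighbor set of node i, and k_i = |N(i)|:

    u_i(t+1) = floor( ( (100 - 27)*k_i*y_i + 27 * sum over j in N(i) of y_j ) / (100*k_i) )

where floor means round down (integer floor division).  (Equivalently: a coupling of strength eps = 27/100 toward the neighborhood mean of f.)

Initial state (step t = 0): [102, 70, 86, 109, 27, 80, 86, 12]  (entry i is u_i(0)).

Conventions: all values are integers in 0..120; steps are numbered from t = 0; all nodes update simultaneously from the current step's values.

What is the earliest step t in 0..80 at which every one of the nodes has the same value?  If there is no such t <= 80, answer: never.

Answer: never
Key observation: The state at step 21 reappears at step 31 — the system is in a cycle of period 10 from step 21 on.  No step 0..31 is synchronized, and the cycle repeats forever, so no step up to 80 (or ever) has all nodes equal.

Derivation:
t=0: [102, 70, 86, 109, 27, 80, 86, 12]  (not all equal)
t=1: [18, 90, 12, 20, 52, 10, 12, 37]  (not all equal)
t=2: [49, 19, 43, 51, 84, 41, 43, 69]  (not all equal)
t=3: [90, 58, 84, 92, 26, 82, 84, 104]  (not all equal)
t=4: [12, 83, 9, 12, 50, 9, 9, 16]  (not all equal)
t=5: [40, 14, 36, 40, 79, 36, 36, 44]  (not all equal)
t=6: [76, 49, 72, 76, 20, 72, 72, 81]  (not all equal)
t=7: [111, 95, 110, 111, 64, 110, 110, 30]  (not all equal)
t=8: [21, 15, 21, 21, 89, 21, 21, 56]  (not all equal)
t=9: [52, 46, 52, 52, 20, 52, 52, 89]  (not all equal)
t=10: [94, 87, 94, 94, 60, 94, 94, 29]  (not all equal)
t=11: [14, 12, 14, 14, 86, 14, 14, 53]  (not all equal)
t=12: [43, 41, 43, 43, 16, 43, 43, 84]  (not all equal)
t=13: [82, 79, 82, 82, 53, 82, 82, 23]  (not all equal)
t=14: [7, 7, 7, 7, 77, 7, 7, 45]  (not all equal)
t=15: [33, 33, 33, 33, 10, 33, 33, 73]  (not all equal)
t=16: [72, 72, 72, 72, 48, 72, 72, 104]  (not all equal)
t=17: [113, 113, 113, 113, 96, 113, 113, 40]  (not all equal)
t=18: [19, 19, 19, 19, 13, 19, 19, 64]  (not all equal)
t=19: [52, 52, 52, 52, 45, 52, 52, 96]  (not all equal)
t=20: [96, 96, 96, 96, 89, 96, 96, 33]  (not all equal)
t=21: [11, 11, 11, 11, 9, 11, 11, 54]  (not all equal)
t=22: [40, 40, 40, 40, 38, 40, 40, 85]  (not all equal)
t=23: [78, 78, 78, 78, 76, 78, 78, 24]  (not all equal)
t=24: [6, 6, 6, 6, 89, 6, 6, 46]  (not all equal)
t=25: [32, 32, 32, 32, 15, 32, 32, 73]  (not all equal)
t=26: [70, 70, 70, 70, 52, 70, 70, 104]  (not all equal)
t=27: [112, 112, 112, 112, 100, 112, 112, 40]  (not all equal)
t=28: [19, 19, 19, 19, 15, 19, 19, 64]  (not all equal)
t=29: [52, 52, 52, 52, 48, 52, 52, 96]  (not all equal)
t=30: [96, 96, 96, 96, 92, 96, 96, 33]  (not all equal)
t=31: [11, 11, 11, 11, 9, 11, 11, 54]  (not all equal)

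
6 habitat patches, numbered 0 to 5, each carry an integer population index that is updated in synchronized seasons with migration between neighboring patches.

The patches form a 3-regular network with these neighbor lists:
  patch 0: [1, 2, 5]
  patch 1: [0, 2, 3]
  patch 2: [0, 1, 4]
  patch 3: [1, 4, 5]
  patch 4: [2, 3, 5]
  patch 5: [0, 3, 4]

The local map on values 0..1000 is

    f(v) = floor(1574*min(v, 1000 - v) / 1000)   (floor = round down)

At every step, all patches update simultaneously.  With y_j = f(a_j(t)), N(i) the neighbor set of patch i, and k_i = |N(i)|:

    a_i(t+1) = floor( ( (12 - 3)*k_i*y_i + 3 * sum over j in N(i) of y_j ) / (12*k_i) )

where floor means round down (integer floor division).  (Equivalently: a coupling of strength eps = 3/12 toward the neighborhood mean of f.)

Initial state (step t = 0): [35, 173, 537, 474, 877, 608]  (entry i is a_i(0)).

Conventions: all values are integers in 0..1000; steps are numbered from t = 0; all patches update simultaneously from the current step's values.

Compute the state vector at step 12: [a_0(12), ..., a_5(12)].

Simulating step by step:
t=0: [35, 173, 537, 474, 877, 608]
t=1: [176, 331, 589, 649, 319, 545]
t=2: [364, 512, 592, 558, 536, 647]
t=3: [592, 735, 654, 692, 705, 582]
t=4: [616, 451, 534, 491, 488, 625]
t=5: [622, 707, 723, 751, 750, 621]
t=6: [569, 464, 446, 414, 413, 561]
t=7: [685, 716, 698, 660, 657, 682]
t=8: [489, 460, 479, 525, 530, 505]
t=9: [764, 732, 750, 747, 744, 772]
t=10: [375, 412, 394, 396, 397, 366]
t=11: [596, 638, 620, 621, 619, 585]
t=12: [627, 579, 598, 598, 603, 642]

Answer: [627, 579, 598, 598, 603, 642]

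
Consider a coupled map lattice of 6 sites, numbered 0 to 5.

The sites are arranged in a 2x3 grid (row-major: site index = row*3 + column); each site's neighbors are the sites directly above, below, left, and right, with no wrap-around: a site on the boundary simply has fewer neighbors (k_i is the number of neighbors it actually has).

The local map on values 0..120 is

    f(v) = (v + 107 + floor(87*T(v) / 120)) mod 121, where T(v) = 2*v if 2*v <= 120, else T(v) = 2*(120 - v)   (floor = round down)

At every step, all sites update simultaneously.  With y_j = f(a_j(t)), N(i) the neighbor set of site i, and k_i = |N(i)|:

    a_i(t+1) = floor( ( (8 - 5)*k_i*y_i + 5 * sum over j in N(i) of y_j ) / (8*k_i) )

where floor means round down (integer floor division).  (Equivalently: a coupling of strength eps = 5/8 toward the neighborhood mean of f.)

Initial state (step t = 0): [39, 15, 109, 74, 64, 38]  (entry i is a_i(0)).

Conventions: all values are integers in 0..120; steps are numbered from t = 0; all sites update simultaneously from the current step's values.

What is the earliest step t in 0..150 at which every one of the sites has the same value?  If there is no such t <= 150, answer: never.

Simulating step by step:
t=0: [39, 15, 109, 74, 64, 38]  (not all equal)
t=1: [38, 50, 72, 30, 25, 67]  (not all equal)
t=2: [81, 68, 38, 61, 54, 19]  (not all equal)
t=3: [6, 44, 42, 41, 54, 73]  (not all equal)
t=4: [55, 77, 63, 69, 82, 66]  (not all equal)
t=5: [48, 29, 7, 40, 4, 7]  (not all equal)
t=6: [82, 67, 19, 99, 73, 38]  (not all equal)
t=7: [39, 11, 39, 45, 44, 41]  (not all equal)
t=8: [64, 57, 61, 90, 75, 86]  (not all equal)
t=9: [42, 6, 5, 49, 27, 5]  (not all equal)
t=10: [66, 53, 81, 83, 66, 98]  (not all equal)
t=11: [39, 47, 72, 6, 51, 46]  (not all equal)
t=12: [61, 78, 64, 59, 82, 73]  (not all equal)
t=13: [7, 5, 6, 7, 4, 6]  (not all equal)
t=14: [39, 69, 37, 38, 68, 36]  (not all equal)
t=15: [57, 37, 53, 57, 36, 54]  (not all equal)
t=16: [26, 68, 103, 25, 69, 103]  (not all equal)
t=17: [35, 38, 80, 35, 37, 79]  (not all equal)
t=18: [73, 60, 26, 72, 60, 25]  (not all equal)
t=19: [7, 18, 36, 7, 18, 36]  (not all equal)
t=20: [11, 33, 60, 11, 33, 60]  (not all equal)
t=21: [28, 43, 28, 28, 43, 28]  (not all equal)
t=22: [65, 75, 65, 65, 75, 65]  (not all equal)
t=23: [7, 6, 7, 7, 6, 7]  (not all equal)
t=24: [2, 1, 2, 2, 1, 2]  (not all equal)
t=25: [110, 109, 110, 110, 109, 110]  (not all equal)
t=26: [110, 110, 110, 110, 110, 110]  (all equal)

Answer: 26
Key observation: Synchronization is absorbing here: once all sites are equal they stay equal, and step 26 is the first all-equal step.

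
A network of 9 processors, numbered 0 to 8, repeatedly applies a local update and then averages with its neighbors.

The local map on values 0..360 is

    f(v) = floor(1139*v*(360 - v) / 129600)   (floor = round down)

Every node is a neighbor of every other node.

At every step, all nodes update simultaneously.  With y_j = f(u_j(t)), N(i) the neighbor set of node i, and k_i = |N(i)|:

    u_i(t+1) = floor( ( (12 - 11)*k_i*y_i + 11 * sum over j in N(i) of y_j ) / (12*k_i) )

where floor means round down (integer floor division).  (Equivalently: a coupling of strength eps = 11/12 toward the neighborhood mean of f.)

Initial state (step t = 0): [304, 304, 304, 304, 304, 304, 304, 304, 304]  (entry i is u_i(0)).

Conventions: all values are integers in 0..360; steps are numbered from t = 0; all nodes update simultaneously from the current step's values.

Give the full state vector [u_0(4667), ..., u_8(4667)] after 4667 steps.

Answer: [191, 191, 191, 191, 191, 191, 191, 191, 191]
Key observation: The state at step 8, [283, 283, 283, 283, 283, 283, 283, 283, 283], reappears at step 10: the system is in a cycle of period 2 from step 8 on.  Therefore the state at step 4667 equals the state at step 8 + ((4667 - 8) mod 2) = 9, which is [191, 191, 191, 191, 191, 191, 191, 191, 191].

Derivation:
t=0: [304, 304, 304, 304, 304, 304, 304, 304, 304]
t=1: [149, 149, 149, 149, 149, 149, 149, 149, 149]
t=2: [276, 276, 276, 276, 276, 276, 276, 276, 276]
t=3: [203, 203, 203, 203, 203, 203, 203, 203, 203]
t=4: [280, 280, 280, 280, 280, 280, 280, 280, 280]
t=5: [196, 196, 196, 196, 196, 196, 196, 196, 196]
t=6: [282, 282, 282, 282, 282, 282, 282, 282, 282]
t=7: [193, 193, 193, 193, 193, 193, 193, 193, 193]
t=8: [283, 283, 283, 283, 283, 283, 283, 283, 283]
t=9: [191, 191, 191, 191, 191, 191, 191, 191, 191]
t=10: [283, 283, 283, 283, 283, 283, 283, 283, 283]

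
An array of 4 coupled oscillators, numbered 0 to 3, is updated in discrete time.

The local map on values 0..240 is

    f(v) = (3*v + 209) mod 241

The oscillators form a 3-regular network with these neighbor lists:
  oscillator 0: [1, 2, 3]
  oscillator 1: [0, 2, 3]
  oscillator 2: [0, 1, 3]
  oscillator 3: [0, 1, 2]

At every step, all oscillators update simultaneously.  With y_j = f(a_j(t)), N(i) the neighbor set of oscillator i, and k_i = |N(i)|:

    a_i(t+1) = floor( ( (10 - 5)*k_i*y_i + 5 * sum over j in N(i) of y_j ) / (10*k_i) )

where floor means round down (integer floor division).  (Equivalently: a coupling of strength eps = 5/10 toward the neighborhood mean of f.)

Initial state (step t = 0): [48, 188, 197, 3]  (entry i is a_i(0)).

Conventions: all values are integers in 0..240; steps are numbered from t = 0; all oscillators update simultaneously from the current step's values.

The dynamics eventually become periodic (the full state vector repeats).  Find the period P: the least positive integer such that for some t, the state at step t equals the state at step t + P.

Answer: 4
Key observation: The state at step 3, [129, 108, 117, 84], reappears at step 7 — and no state repeats earlier — so the cycle the system enters has period 4.

Derivation:
t=0: [48, 188, 197, 3]
t=1: [113, 92, 101, 148]
t=2: [67, 46, 55, 102]
t=3: [129, 108, 117, 84]
t=4: [115, 94, 103, 150]
t=5: [73, 52, 61, 108]
t=6: [147, 126, 135, 102]
t=7: [129, 108, 117, 84]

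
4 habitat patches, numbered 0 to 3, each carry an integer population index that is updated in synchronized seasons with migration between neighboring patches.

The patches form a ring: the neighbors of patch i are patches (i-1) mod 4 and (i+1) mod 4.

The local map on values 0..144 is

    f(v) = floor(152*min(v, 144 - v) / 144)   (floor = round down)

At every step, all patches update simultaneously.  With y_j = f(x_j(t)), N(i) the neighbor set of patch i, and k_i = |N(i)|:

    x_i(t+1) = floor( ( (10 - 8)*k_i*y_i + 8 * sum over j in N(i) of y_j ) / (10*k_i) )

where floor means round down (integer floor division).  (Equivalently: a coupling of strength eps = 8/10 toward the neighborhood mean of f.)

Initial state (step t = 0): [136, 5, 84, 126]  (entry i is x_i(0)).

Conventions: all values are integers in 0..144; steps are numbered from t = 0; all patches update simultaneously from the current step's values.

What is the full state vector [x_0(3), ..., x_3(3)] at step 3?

Simulating step by step:
t=0: [136, 5, 84, 126]
t=1: [11, 29, 22, 32]
t=2: [27, 19, 29, 20]
t=3: [22, 27, 22, 27]

Answer: [22, 27, 22, 27]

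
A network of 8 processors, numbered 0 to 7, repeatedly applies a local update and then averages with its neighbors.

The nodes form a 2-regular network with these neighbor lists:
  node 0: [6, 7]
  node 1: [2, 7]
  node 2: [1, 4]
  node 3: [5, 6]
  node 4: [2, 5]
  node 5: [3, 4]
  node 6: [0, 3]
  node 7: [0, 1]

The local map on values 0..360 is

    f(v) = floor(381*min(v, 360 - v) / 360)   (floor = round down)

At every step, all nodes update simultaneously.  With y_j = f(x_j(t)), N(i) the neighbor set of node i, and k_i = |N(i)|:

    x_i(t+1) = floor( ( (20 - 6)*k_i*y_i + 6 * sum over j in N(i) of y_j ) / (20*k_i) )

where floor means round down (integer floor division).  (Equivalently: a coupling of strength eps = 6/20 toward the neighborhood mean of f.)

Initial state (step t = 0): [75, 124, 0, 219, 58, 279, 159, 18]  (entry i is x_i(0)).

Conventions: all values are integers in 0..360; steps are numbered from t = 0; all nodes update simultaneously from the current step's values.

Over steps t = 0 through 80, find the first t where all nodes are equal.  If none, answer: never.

Answer: never
Key observation: The state at step 21 reappears at step 23 — the system is in a cycle of period 2 from step 21 on.  No step 0..23 is synchronized, and the cycle repeats forever, so no step up to 80 (or ever) has all nodes equal.

Derivation:
t=0: [75, 124, 0, 219, 58, 279, 159, 18]  (not all equal)
t=1: [83, 94, 28, 142, 55, 91, 151, 44]  (not all equal)
t=2: [91, 80, 43, 143, 59, 98, 146, 60]  (not all equal)
t=3: [99, 75, 53, 144, 65, 104, 144, 71]  (not all equal)
t=4: [106, 74, 61, 145, 72, 110, 144, 79]  (not all equal)
t=5: [113, 76, 67, 147, 80, 115, 146, 86]  (not all equal)
t=6: [120, 80, 73, 149, 87, 120, 148, 93]  (not all equal)
t=7: [127, 85, 80, 152, 95, 126, 151, 100]  (not all equal)
t=8: [133, 90, 87, 155, 102, 132, 155, 106]  (not all equal)
t=9: [139, 97, 94, 160, 109, 137, 160, 113]  (not all equal)
t=10: [146, 104, 101, 165, 116, 143, 165, 120]  (not all equal)
t=11: [152, 111, 109, 170, 123, 150, 171, 128]  (not all equal)
t=12: [159, 119, 117, 176, 131, 156, 176, 136]  (not all equal)
t=13: [166, 127, 125, 182, 139, 164, 183, 144]  (not all equal)
t=14: [173, 136, 134, 185, 148, 171, 185, 152]  (not all equal)
t=15: [179, 145, 143, 184, 157, 177, 184, 160]  (not all equal)
t=16: [185, 155, 153, 186, 166, 183, 186, 169]  (not all equal)
t=17: [183, 165, 163, 184, 174, 184, 184, 176]  (not all equal)
t=18: [186, 175, 174, 186, 182, 185, 186, 184]  (not all equal)
t=19: [184, 185, 184, 184, 186, 185, 184, 185]  (not all equal)
t=20: [185, 185, 185, 185, 184, 185, 186, 185]  (not all equal)
t=21: [184, 185, 185, 184, 185, 185, 184, 185]  (not all equal)
t=22: [185, 185, 185, 185, 185, 185, 186, 185]  (not all equal)
t=23: [184, 185, 185, 184, 185, 185, 184, 185]  (not all equal)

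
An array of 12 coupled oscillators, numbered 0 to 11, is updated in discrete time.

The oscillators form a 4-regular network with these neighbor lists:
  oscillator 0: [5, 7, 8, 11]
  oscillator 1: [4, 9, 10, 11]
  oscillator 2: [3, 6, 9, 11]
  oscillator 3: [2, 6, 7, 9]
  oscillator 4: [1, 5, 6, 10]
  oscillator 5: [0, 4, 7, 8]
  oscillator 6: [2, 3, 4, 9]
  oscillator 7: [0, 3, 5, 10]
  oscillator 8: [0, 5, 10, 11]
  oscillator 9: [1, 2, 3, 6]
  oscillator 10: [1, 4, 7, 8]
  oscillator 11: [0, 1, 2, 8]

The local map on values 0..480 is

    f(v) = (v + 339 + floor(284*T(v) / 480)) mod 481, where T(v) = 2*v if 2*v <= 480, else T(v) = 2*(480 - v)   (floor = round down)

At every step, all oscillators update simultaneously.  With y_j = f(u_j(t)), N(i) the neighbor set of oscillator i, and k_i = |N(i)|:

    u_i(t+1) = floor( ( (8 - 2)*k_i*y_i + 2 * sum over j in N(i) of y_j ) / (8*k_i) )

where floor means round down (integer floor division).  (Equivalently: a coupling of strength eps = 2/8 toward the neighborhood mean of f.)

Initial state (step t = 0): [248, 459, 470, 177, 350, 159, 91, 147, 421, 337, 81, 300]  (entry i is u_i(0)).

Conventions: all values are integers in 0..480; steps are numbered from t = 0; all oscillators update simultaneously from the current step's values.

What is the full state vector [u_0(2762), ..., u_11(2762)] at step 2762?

Simulating step by step:
t=0: [248, 459, 470, 177, 350, 159, 91, 147, 421, 337, 81, 300]
t=1: [353, 326, 318, 241, 310, 232, 123, 187, 322, 334, 102, 366]
t=2: [355, 347, 352, 355, 335, 358, 187, 273, 347, 350, 145, 359]
t=3: [361, 350, 354, 355, 345, 361, 289, 359, 349, 355, 221, 360]
t=4: [359, 359, 361, 360, 361, 359, 369, 358, 360, 360, 345, 360]
t=5: [360, 360, 359, 359, 359, 359, 358, 360, 360, 359, 361, 359]
t=6: [360, 359, 360, 360, 359, 360, 360, 359, 359, 360, 359, 360]
t=7: [360, 360, 360, 360, 360, 360, 360, 360, 360, 360, 360, 360]
t=8: [360, 360, 360, 360, 360, 360, 360, 360, 360, 360, 360, 360]

Answer: [360, 360, 360, 360, 360, 360, 360, 360, 360, 360, 360, 360]
Key observation: The state at step 7, [360, 360, 360, 360, 360, 360, 360, 360, 360, 360, 360, 360], reappears at step 8: the system is in a cycle of period 1 from step 7 on.  Therefore the state at step 2762 equals the state at step 7 + ((2762 - 7) mod 1) = 7, which is [360, 360, 360, 360, 360, 360, 360, 360, 360, 360, 360, 360].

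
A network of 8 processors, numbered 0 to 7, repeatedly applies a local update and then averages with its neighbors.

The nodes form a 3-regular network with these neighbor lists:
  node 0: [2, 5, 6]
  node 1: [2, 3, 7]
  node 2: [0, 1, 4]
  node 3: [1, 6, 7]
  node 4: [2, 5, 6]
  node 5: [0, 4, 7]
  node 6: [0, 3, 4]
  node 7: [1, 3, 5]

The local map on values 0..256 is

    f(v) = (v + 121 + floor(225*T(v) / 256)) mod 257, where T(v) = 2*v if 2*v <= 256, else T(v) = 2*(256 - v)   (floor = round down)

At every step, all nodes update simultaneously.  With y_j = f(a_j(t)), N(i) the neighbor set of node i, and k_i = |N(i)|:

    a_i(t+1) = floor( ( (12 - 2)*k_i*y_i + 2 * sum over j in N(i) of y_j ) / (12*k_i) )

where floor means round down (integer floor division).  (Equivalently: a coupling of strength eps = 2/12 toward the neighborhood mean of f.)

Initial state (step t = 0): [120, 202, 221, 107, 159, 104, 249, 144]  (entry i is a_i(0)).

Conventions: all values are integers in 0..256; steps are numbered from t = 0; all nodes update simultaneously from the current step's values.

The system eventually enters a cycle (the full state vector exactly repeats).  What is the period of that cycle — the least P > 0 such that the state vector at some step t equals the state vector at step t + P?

Answer: 2
Key observation: The state at step 10, [179, 179, 179, 179, 179, 179, 179, 179], reappears at step 12 — and no state repeats earlier — so the cycle the system enters has period 2.

Derivation:
t=0: [120, 202, 221, 107, 159, 104, 249, 144]
t=1: [185, 161, 152, 159, 184, 157, 134, 196]
t=2: [177, 190, 194, 192, 178, 190, 206, 169]
t=3: [176, 170, 167, 168, 176, 171, 160, 182]
t=4: [181, 184, 186, 185, 181, 183, 190, 177]
t=5: [175, 174, 173, 173, 175, 175, 170, 178]
t=6: [181, 181, 181, 182, 181, 180, 184, 179]
t=7: [175, 176, 176, 176, 175, 176, 174, 177]
t=8: [180, 179, 180, 180, 180, 180, 181, 179]
t=9: [176, 177, 177, 177, 176, 177, 176, 177]
t=10: [179, 179, 179, 179, 179, 179, 179, 179]
t=11: [178, 178, 178, 178, 178, 178, 178, 178]
t=12: [179, 179, 179, 179, 179, 179, 179, 179]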